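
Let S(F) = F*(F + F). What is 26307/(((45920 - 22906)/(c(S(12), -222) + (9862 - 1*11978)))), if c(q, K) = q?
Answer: -649854/311 ≈ -2089.6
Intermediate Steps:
S(F) = 2*F² (S(F) = F*(2*F) = 2*F²)
26307/(((45920 - 22906)/(c(S(12), -222) + (9862 - 1*11978)))) = 26307/(((45920 - 22906)/(2*12² + (9862 - 1*11978)))) = 26307/((23014/(2*144 + (9862 - 11978)))) = 26307/((23014/(288 - 2116))) = 26307/((23014/(-1828))) = 26307/((23014*(-1/1828))) = 26307/(-11507/914) = 26307*(-914/11507) = -649854/311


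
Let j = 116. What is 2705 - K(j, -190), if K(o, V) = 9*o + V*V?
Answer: -34439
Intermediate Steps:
K(o, V) = V² + 9*o (K(o, V) = 9*o + V² = V² + 9*o)
2705 - K(j, -190) = 2705 - ((-190)² + 9*116) = 2705 - (36100 + 1044) = 2705 - 1*37144 = 2705 - 37144 = -34439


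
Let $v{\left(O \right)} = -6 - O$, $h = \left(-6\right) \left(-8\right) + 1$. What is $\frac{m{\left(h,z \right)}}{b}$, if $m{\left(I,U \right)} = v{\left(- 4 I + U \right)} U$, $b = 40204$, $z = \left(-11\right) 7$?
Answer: $- \frac{20559}{40204} \approx -0.51137$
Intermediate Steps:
$z = -77$
$h = 49$ ($h = 48 + 1 = 49$)
$m{\left(I,U \right)} = U \left(-6 - U + 4 I\right)$ ($m{\left(I,U \right)} = \left(-6 - \left(- 4 I + U\right)\right) U = \left(-6 - \left(U - 4 I\right)\right) U = \left(-6 + \left(- U + 4 I\right)\right) U = \left(-6 - U + 4 I\right) U = U \left(-6 - U + 4 I\right)$)
$\frac{m{\left(h,z \right)}}{b} = \frac{\left(-77\right) \left(-6 - -77 + 4 \cdot 49\right)}{40204} = - 77 \left(-6 + 77 + 196\right) \frac{1}{40204} = \left(-77\right) 267 \cdot \frac{1}{40204} = \left(-20559\right) \frac{1}{40204} = - \frac{20559}{40204}$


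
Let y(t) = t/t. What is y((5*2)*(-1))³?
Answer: 1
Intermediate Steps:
y(t) = 1
y((5*2)*(-1))³ = 1³ = 1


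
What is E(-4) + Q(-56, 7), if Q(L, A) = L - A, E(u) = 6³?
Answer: 153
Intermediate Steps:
E(u) = 216
E(-4) + Q(-56, 7) = 216 + (-56 - 1*7) = 216 + (-56 - 7) = 216 - 63 = 153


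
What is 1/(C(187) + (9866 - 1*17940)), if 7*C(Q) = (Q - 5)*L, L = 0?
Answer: -1/8074 ≈ -0.00012385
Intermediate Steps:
C(Q) = 0 (C(Q) = ((Q - 5)*0)/7 = ((-5 + Q)*0)/7 = (1/7)*0 = 0)
1/(C(187) + (9866 - 1*17940)) = 1/(0 + (9866 - 1*17940)) = 1/(0 + (9866 - 17940)) = 1/(0 - 8074) = 1/(-8074) = -1/8074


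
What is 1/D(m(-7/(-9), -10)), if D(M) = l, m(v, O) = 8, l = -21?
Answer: -1/21 ≈ -0.047619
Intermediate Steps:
D(M) = -21
1/D(m(-7/(-9), -10)) = 1/(-21) = -1/21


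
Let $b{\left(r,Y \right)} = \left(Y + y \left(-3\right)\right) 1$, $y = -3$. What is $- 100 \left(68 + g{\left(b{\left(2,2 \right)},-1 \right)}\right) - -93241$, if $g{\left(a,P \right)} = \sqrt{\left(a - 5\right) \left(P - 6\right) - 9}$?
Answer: $86441 - 100 i \sqrt{51} \approx 86441.0 - 714.14 i$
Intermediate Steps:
$b{\left(r,Y \right)} = 9 + Y$ ($b{\left(r,Y \right)} = \left(Y - -9\right) 1 = \left(Y + 9\right) 1 = \left(9 + Y\right) 1 = 9 + Y$)
$g{\left(a,P \right)} = \sqrt{-9 + \left(-6 + P\right) \left(-5 + a\right)}$ ($g{\left(a,P \right)} = \sqrt{\left(-5 + a\right) \left(-6 + P\right) - 9} = \sqrt{\left(-6 + P\right) \left(-5 + a\right) - 9} = \sqrt{-9 + \left(-6 + P\right) \left(-5 + a\right)}$)
$- 100 \left(68 + g{\left(b{\left(2,2 \right)},-1 \right)}\right) - -93241 = - 100 \left(68 + \sqrt{21 - 6 \left(9 + 2\right) - -5 - \left(9 + 2\right)}\right) - -93241 = - 100 \left(68 + \sqrt{21 - 66 + 5 - 11}\right) + 93241 = - 100 \left(68 + \sqrt{-51}\right) + 93241 = - 100 \left(68 + i \sqrt{51}\right) + 93241 = \left(-6800 - 100 i \sqrt{51}\right) + 93241 = 86441 - 100 i \sqrt{51}$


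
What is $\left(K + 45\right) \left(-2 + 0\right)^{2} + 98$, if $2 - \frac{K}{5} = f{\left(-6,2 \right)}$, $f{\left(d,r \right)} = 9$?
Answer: $138$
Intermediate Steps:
$K = -35$ ($K = 10 - 45 = -35$)
$\left(K + 45\right) \left(-2 + 0\right)^{2} + 98 = \left(-35 + 45\right) \left(-2 + 0\right)^{2} + 98 = 10 \left(-2\right)^{2} + 98 = 10 \cdot 4 + 98 = 40 + 98 = 138$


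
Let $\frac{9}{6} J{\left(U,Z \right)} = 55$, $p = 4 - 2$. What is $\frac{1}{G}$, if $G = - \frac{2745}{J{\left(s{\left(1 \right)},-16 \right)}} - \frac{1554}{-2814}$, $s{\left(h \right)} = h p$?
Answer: $- \frac{1474}{109535} \approx -0.013457$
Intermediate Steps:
$p = 2$
$s{\left(h \right)} = 2 h$ ($s{\left(h \right)} = h 2 = 2 h$)
$J{\left(U,Z \right)} = \frac{110}{3}$ ($J{\left(U,Z \right)} = \frac{2}{3} \cdot 55 = \frac{110}{3}$)
$G = - \frac{109535}{1474}$ ($G = - \frac{2745}{\frac{110}{3}} - \frac{1554}{-2814} = \left(-2745\right) \frac{3}{110} - - \frac{37}{67} = - \frac{1647}{22} + \frac{37}{67} = - \frac{109535}{1474} \approx -74.311$)
$\frac{1}{G} = \frac{1}{- \frac{109535}{1474}} = - \frac{1474}{109535}$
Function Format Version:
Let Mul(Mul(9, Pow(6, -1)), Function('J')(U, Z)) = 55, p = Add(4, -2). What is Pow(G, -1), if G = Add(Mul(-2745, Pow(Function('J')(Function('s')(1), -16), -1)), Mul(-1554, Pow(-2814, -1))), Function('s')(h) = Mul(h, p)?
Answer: Rational(-1474, 109535) ≈ -0.013457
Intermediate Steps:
p = 2
Function('s')(h) = Mul(2, h) (Function('s')(h) = Mul(h, 2) = Mul(2, h))
Function('J')(U, Z) = Rational(110, 3) (Function('J')(U, Z) = Mul(Rational(2, 3), 55) = Rational(110, 3))
G = Rational(-109535, 1474) (G = Add(Mul(-2745, Pow(Rational(110, 3), -1)), Mul(-1554, Pow(-2814, -1))) = Add(Mul(-2745, Rational(3, 110)), Mul(-1554, Rational(-1, 2814))) = Add(Rational(-1647, 22), Rational(37, 67)) = Rational(-109535, 1474) ≈ -74.311)
Pow(G, -1) = Pow(Rational(-109535, 1474), -1) = Rational(-1474, 109535)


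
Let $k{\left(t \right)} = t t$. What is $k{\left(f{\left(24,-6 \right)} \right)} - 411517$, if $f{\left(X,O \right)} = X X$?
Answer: $-79741$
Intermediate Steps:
$f{\left(X,O \right)} = X^{2}$
$k{\left(t \right)} = t^{2}$
$k{\left(f{\left(24,-6 \right)} \right)} - 411517 = \left(24^{2}\right)^{2} - 411517 = 576^{2} - 411517 = 331776 - 411517 = -79741$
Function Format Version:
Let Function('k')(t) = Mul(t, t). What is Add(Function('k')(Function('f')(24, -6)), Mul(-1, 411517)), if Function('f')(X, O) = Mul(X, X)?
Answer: -79741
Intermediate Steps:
Function('f')(X, O) = Pow(X, 2)
Function('k')(t) = Pow(t, 2)
Add(Function('k')(Function('f')(24, -6)), Mul(-1, 411517)) = Add(Pow(Pow(24, 2), 2), Mul(-1, 411517)) = Add(Pow(576, 2), -411517) = Add(331776, -411517) = -79741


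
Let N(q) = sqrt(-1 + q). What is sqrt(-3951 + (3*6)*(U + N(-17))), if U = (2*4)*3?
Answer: 3*sqrt(-391 + 6*I*sqrt(2)) ≈ 0.64364 + 59.325*I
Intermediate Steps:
U = 24 (U = 8*3 = 24)
sqrt(-3951 + (3*6)*(U + N(-17))) = sqrt(-3951 + (3*6)*(24 + sqrt(-1 - 17))) = sqrt(-3951 + 18*(24 + sqrt(-18))) = sqrt(-3951 + 18*(24 + 3*I*sqrt(2))) = sqrt(-3951 + (432 + 54*I*sqrt(2))) = sqrt(-3519 + 54*I*sqrt(2))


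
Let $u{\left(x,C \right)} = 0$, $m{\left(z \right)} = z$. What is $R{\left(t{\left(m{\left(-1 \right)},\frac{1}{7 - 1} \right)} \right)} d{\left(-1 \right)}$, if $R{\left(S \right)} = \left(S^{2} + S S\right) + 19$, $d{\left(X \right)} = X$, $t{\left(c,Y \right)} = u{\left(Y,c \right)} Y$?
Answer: $-19$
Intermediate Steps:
$t{\left(c,Y \right)} = 0$ ($t{\left(c,Y \right)} = 0 Y = 0$)
$R{\left(S \right)} = 19 + 2 S^{2}$ ($R{\left(S \right)} = \left(S^{2} + S^{2}\right) + 19 = 2 S^{2} + 19 = 19 + 2 S^{2}$)
$R{\left(t{\left(m{\left(-1 \right)},\frac{1}{7 - 1} \right)} \right)} d{\left(-1 \right)} = \left(19 + 2 \cdot 0^{2}\right) \left(-1\right) = \left(19 + 2 \cdot 0\right) \left(-1\right) = \left(19 + 0\right) \left(-1\right) = 19 \left(-1\right) = -19$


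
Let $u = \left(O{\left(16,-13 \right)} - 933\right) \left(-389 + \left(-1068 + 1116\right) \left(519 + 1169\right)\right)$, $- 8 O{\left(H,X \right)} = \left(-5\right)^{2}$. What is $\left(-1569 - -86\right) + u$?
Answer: $- \frac{603887379}{8} \approx -7.5486 \cdot 10^{7}$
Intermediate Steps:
$O{\left(H,X \right)} = - \frac{25}{8}$ ($O{\left(H,X \right)} = - \frac{\left(-5\right)^{2}}{8} = \left(- \frac{1}{8}\right) 25 = - \frac{25}{8}$)
$u = - \frac{603875515}{8}$ ($u = \left(- \frac{25}{8} - 933\right) \left(-389 + \left(-1068 + 1116\right) \left(519 + 1169\right)\right) = - \frac{7489 \left(-389 + 48 \cdot 1688\right)}{8} = - \frac{7489 \left(-389 + 81024\right)}{8} = \left(- \frac{7489}{8}\right) 80635 = - \frac{603875515}{8} \approx -7.5484 \cdot 10^{7}$)
$\left(-1569 - -86\right) + u = \left(-1569 - -86\right) - \frac{603875515}{8} = \left(-1569 + 86\right) - \frac{603875515}{8} = -1483 - \frac{603875515}{8} = - \frac{603887379}{8}$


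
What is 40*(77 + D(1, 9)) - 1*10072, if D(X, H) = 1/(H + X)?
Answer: -6988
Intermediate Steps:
40*(77 + D(1, 9)) - 1*10072 = 40*(77 + 1/(9 + 1)) - 1*10072 = 40*(77 + 1/10) - 10072 = 40*(77 + ⅒) - 10072 = 40*(771/10) - 10072 = 3084 - 10072 = -6988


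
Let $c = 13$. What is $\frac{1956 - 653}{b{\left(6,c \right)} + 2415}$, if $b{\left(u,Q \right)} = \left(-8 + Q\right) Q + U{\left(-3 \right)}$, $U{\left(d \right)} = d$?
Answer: $\frac{1303}{2477} \approx 0.52604$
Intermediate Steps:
$b{\left(u,Q \right)} = -3 + Q \left(-8 + Q\right)$ ($b{\left(u,Q \right)} = \left(-8 + Q\right) Q - 3 = Q \left(-8 + Q\right) - 3 = -3 + Q \left(-8 + Q\right)$)
$\frac{1956 - 653}{b{\left(6,c \right)} + 2415} = \frac{1956 - 653}{\left(-3 + 13^{2} - 104\right) + 2415} = \frac{1303}{\left(-3 + 169 - 104\right) + 2415} = \frac{1303}{62 + 2415} = \frac{1303}{2477}$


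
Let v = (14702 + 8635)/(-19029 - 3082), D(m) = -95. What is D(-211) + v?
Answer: -2123882/22111 ≈ -96.055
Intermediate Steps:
v = -23337/22111 (v = 23337/(-22111) = 23337*(-1/22111) = -23337/22111 ≈ -1.0554)
D(-211) + v = -95 - 23337/22111 = -2123882/22111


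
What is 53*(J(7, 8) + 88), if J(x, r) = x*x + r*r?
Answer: 10653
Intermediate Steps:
J(x, r) = r**2 + x**2 (J(x, r) = x**2 + r**2 = r**2 + x**2)
53*(J(7, 8) + 88) = 53*((8**2 + 7**2) + 88) = 53*((64 + 49) + 88) = 53*(113 + 88) = 53*201 = 10653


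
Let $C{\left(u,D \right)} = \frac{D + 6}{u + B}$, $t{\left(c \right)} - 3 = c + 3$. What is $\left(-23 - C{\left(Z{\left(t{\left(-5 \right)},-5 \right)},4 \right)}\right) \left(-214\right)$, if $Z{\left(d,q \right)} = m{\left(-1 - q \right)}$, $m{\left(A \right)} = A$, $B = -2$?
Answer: $5992$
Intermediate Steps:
$t{\left(c \right)} = 6 + c$ ($t{\left(c \right)} = 3 + \left(c + 3\right) = 3 + \left(3 + c\right) = 6 + c$)
$Z{\left(d,q \right)} = -1 - q$
$C{\left(u,D \right)} = \frac{6 + D}{-2 + u}$ ($C{\left(u,D \right)} = \frac{D + 6}{u - 2} = \frac{6 + D}{-2 + u}$)
$\left(-23 - C{\left(Z{\left(t{\left(-5 \right)},-5 \right)},4 \right)}\right) \left(-214\right) = \left(-23 - \frac{6 + 4}{-2 - -4}\right) \left(-214\right) = \left(-23 - \frac{1}{-2 + \left(-1 + 5\right)} 10\right) \left(-214\right) = \left(-23 - \frac{1}{-2 + 4} \cdot 10\right) \left(-214\right) = \left(-23 - \frac{1}{2} \cdot 10\right) \left(-214\right) = \left(-23 - 5\right) \left(-214\right) = \left(-28\right) \left(-214\right) = 5992$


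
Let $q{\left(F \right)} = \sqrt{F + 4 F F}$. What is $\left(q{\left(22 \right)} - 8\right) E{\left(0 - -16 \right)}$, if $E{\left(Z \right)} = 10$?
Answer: $-80 + 10 \sqrt{1958} \approx 362.49$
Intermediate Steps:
$q{\left(F \right)} = \sqrt{F + 4 F^{2}}$
$\left(q{\left(22 \right)} - 8\right) E{\left(0 - -16 \right)} = \left(\sqrt{22 \left(1 + 4 \cdot 22\right)} - 8\right) 10 = \left(\sqrt{22 \left(1 + 88\right)} - 8\right) 10 = \left(\sqrt{22 \cdot 89} - 8\right) 10 = \left(\sqrt{1958} - 8\right) 10 = \left(-8 + \sqrt{1958}\right) 10 = -80 + 10 \sqrt{1958}$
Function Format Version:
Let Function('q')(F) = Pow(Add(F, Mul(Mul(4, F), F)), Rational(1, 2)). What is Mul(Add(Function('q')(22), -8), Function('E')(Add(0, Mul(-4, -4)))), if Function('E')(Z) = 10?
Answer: Add(-80, Mul(10, Pow(1958, Rational(1, 2)))) ≈ 362.49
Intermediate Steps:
Function('q')(F) = Pow(Add(F, Mul(4, Pow(F, 2))), Rational(1, 2))
Mul(Add(Function('q')(22), -8), Function('E')(Add(0, Mul(-4, -4)))) = Mul(Add(Pow(Mul(22, Add(1, Mul(4, 22))), Rational(1, 2)), -8), 10) = Mul(Add(Pow(Mul(22, Add(1, 88)), Rational(1, 2)), -8), 10) = Mul(Add(Pow(Mul(22, 89), Rational(1, 2)), -8), 10) = Mul(Add(Pow(1958, Rational(1, 2)), -8), 10) = Mul(Add(-8, Pow(1958, Rational(1, 2))), 10) = Add(-80, Mul(10, Pow(1958, Rational(1, 2))))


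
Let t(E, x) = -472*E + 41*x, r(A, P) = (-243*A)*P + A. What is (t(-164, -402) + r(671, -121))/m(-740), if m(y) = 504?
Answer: 9895505/252 ≈ 39268.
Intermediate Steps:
r(A, P) = A - 243*A*P (r(A, P) = -243*A*P + A = A - 243*A*P)
(t(-164, -402) + r(671, -121))/m(-740) = ((-472*(-164) + 41*(-402)) + 671*(1 - 243*(-121)))/504 = ((77408 - 16482) + 671*(1 + 29403))*(1/504) = (60926 + 671*29404)*(1/504) = (60926 + 19730084)*(1/504) = 19791010*(1/504) = 9895505/252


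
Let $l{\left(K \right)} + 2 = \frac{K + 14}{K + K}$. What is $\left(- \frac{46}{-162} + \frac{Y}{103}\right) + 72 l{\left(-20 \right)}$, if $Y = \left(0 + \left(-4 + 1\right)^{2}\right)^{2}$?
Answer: $- \frac{5511788}{41715} \approx -132.13$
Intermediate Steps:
$l{\left(K \right)} = -2 + \frac{14 + K}{2 K}$ ($l{\left(K \right)} = -2 + \frac{K + 14}{K + K} = -2 + \frac{14 + K}{2 K}$)
$Y = 81$ ($Y = \left(0 + \left(-3\right)^{2}\right)^{2} = \left(0 + 9\right)^{2} = 9^{2} = 81$)
$\left(- \frac{46}{-162} + \frac{Y}{103}\right) + 72 l{\left(-20 \right)} = \left(- \frac{46}{-162} + \frac{81}{103}\right) + 72 \left(- \frac{3}{2} + \frac{7}{-20}\right) = \left(\left(-46\right) \left(- \frac{1}{162}\right) + 81 \cdot \frac{1}{103}\right) + 72 \left(- \frac{3}{2} + 7 \left(- \frac{1}{20}\right)\right) = \left(\frac{23}{81} + \frac{81}{103}\right) + 72 \left(- \frac{3}{2} - \frac{7}{20}\right) = \frac{8930}{8343} + 72 \left(- \frac{37}{20}\right) = \frac{8930}{8343} - \frac{666}{5} = - \frac{5511788}{41715}$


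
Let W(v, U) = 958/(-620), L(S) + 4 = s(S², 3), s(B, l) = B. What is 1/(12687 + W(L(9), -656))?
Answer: 310/3932491 ≈ 7.8830e-5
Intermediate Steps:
L(S) = -4 + S²
W(v, U) = -479/310 (W(v, U) = 958*(-1/620) = -479/310)
1/(12687 + W(L(9), -656)) = 1/(12687 - 479/310) = 1/(3932491/310) = 310/3932491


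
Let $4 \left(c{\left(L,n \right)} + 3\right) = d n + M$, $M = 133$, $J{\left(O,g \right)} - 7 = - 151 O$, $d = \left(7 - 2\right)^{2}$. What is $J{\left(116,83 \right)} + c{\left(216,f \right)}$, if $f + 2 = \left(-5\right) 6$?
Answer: $- \frac{70715}{4} \approx -17679.0$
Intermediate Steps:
$d = 25$ ($d = 5^{2} = 25$)
$J{\left(O,g \right)} = 7 - 151 O$
$f = -32$ ($f = -2 - 30 = -32$)
$c{\left(L,n \right)} = \frac{121}{4} + \frac{25 n}{4}$ ($c{\left(L,n \right)} = -3 + \frac{25 n + 133}{4} = -3 + \frac{133 + 25 n}{4} = -3 + \left(\frac{133}{4} + \frac{25 n}{4}\right) = \frac{121}{4} + \frac{25 n}{4}$)
$J{\left(116,83 \right)} + c{\left(216,f \right)} = \left(7 - 17516\right) + \left(\frac{121}{4} + \frac{25}{4} \left(-32\right)\right) = \left(7 - 17516\right) + \left(\frac{121}{4} - 200\right) = -17509 - \frac{679}{4} = - \frac{70715}{4}$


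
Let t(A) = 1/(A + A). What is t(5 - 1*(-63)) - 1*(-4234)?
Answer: 575825/136 ≈ 4234.0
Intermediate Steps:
t(A) = 1/(2*A)
t(5 - 1*(-63)) - 1*(-4234) = 1/(2*(5 - 1*(-63))) - 1*(-4234) = 1/(2*(5 + 63)) + 4234 = (½)/68 + 4234 = (½)*(1/68) + 4234 = 1/136 + 4234 = 575825/136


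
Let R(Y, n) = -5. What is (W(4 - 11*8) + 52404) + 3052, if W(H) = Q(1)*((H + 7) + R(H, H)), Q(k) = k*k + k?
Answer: 55292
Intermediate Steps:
Q(k) = k + k² (Q(k) = k² + k = k + k²)
W(H) = 4 + 2*H (W(H) = (1*(1 + 1))*((H + 7) - 5) = (1*2)*((7 + H) - 5) = 2*(2 + H) = 4 + 2*H)
(W(4 - 11*8) + 52404) + 3052 = ((4 + 2*(4 - 11*8)) + 52404) + 3052 = ((4 + 2*(4 - 88)) + 52404) + 3052 = ((4 + 2*(-84)) + 52404) + 3052 = ((4 - 168) + 52404) + 3052 = (-164 + 52404) + 3052 = 52240 + 3052 = 55292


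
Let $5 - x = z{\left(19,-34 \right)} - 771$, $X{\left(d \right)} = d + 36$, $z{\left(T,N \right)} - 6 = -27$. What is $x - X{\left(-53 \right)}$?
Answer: $814$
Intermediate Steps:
$z{\left(T,N \right)} = -21$ ($z{\left(T,N \right)} = 6 - 27 = -21$)
$X{\left(d \right)} = 36 + d$
$x = 797$ ($x = 5 - \left(-21 - 771\right) = 5 - -792 = 5 + 792 = 797$)
$x - X{\left(-53 \right)} = 797 - \left(36 - 53\right) = 797 - -17 = 797 + 17 = 814$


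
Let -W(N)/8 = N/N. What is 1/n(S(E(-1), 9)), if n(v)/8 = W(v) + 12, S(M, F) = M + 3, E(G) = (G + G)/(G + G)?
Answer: 1/32 ≈ 0.031250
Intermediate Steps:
E(G) = 1 (E(G) = (2*G)/((2*G)) = (2*G)*(1/(2*G)) = 1)
W(N) = -8 (W(N) = -8*N/N = -8*1 = -8)
S(M, F) = 3 + M
n(v) = 32 (n(v) = 8*(-8 + 12) = 8*4 = 32)
1/n(S(E(-1), 9)) = 1/32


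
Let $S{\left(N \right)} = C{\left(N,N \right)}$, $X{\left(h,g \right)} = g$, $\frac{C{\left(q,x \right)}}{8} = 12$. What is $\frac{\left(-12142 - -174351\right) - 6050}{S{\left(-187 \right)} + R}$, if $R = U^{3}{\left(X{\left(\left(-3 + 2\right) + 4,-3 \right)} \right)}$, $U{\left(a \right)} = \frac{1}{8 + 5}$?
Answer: $\frac{343081323}{210913} \approx 1626.6$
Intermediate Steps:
$C{\left(q,x \right)} = 96$ ($C{\left(q,x \right)} = 8 \cdot 12 = 96$)
$U{\left(a \right)} = \frac{1}{13}$
$R = \frac{1}{2197}$ ($R = \left(\frac{1}{13}\right)^{3} = \frac{1}{2197} \approx 0.00045517$)
$S{\left(N \right)} = 96$
$\frac{\left(-12142 - -174351\right) - 6050}{S{\left(-187 \right)} + R} = \frac{\left(-12142 - -174351\right) - 6050}{96 + \frac{1}{2197}} = \frac{\left(-12142 + 174351\right) - 6050}{\frac{210913}{2197}} = \left(162209 - 6050\right) \frac{2197}{210913} = 156159 \cdot \frac{2197}{210913} = \frac{343081323}{210913}$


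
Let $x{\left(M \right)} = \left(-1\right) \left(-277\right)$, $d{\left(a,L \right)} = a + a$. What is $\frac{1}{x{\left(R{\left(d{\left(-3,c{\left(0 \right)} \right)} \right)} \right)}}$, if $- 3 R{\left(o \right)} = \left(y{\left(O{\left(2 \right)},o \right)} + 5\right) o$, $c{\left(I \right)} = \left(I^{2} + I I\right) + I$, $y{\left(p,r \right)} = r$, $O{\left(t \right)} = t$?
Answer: $\frac{1}{277} \approx 0.0036101$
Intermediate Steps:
$c{\left(I \right)} = I + 2 I^{2}$ ($c{\left(I \right)} = \left(I^{2} + I^{2}\right) + I = 2 I^{2} + I = I + 2 I^{2}$)
$d{\left(a,L \right)} = 2 a$
$R{\left(o \right)} = - \frac{o \left(5 + o\right)}{3}$ ($R{\left(o \right)} = - \frac{\left(o + 5\right) o}{3} = - \frac{\left(5 + o\right) o}{3} = - \frac{o \left(5 + o\right)}{3}$)
$x{\left(M \right)} = 277$
$\frac{1}{x{\left(R{\left(d{\left(-3,c{\left(0 \right)} \right)} \right)} \right)}} = \frac{1}{277}$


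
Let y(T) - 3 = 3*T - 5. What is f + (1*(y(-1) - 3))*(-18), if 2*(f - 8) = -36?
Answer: 134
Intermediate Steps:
f = -10 (f = 8 + (1/2)*(-36) = 8 - 18 = -10)
y(T) = -2 + 3*T (y(T) = 3 + (3*T - 5) = 3 + (-5 + 3*T) = -2 + 3*T)
f + (1*(y(-1) - 3))*(-18) = -10 + (1*((-2 + 3*(-1)) - 3))*(-18) = -10 + (1*((-2 - 3) - 3))*(-18) = -10 + (1*(-5 - 3))*(-18) = -10 + (1*(-8))*(-18) = -10 - 8*(-18) = -10 + 144 = 134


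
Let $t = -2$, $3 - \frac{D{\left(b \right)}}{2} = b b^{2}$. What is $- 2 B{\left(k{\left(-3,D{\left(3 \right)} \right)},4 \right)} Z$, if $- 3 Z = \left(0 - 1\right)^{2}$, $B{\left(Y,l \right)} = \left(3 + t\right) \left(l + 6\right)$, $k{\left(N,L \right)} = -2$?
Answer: $\frac{20}{3} \approx 6.6667$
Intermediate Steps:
$D{\left(b \right)} = 6 - 2 b^{3}$ ($D{\left(b \right)} = 6 - 2 b b^{2} = 6 - 2 b^{3}$)
$B{\left(Y,l \right)} = 6 + l$ ($B{\left(Y,l \right)} = \left(3 - 2\right) \left(l + 6\right) = 1 \left(6 + l\right) = 6 + l$)
$Z = - \frac{1}{3}$ ($Z = - \frac{\left(0 - 1\right)^{2}}{3} = - \frac{\left(-1\right)^{2}}{3} = \left(- \frac{1}{3}\right) 1 = - \frac{1}{3} \approx -0.33333$)
$- 2 B{\left(k{\left(-3,D{\left(3 \right)} \right)},4 \right)} Z = - 2 \left(6 + 4\right) \left(- \frac{1}{3}\right) = \left(-2\right) 10 \left(- \frac{1}{3}\right) = \left(-20\right) \left(- \frac{1}{3}\right) = \frac{20}{3}$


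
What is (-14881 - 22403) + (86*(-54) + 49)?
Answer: -41879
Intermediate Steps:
(-14881 - 22403) + (86*(-54) + 49) = -37284 + (-4644 + 49) = -37284 - 4595 = -41879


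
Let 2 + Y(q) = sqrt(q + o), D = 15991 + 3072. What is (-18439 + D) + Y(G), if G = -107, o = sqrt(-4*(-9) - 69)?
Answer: 622 + sqrt(-107 + I*sqrt(33)) ≈ 622.28 + 10.348*I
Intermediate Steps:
D = 19063
o = I*sqrt(33) (o = sqrt(36 - 69) = sqrt(-33) = I*sqrt(33) ≈ 5.7446*I)
Y(q) = -2 + sqrt(q + I*sqrt(33))
(-18439 + D) + Y(G) = (-18439 + 19063) + (-2 + sqrt(-107 + I*sqrt(33))) = 624 + (-2 + sqrt(-107 + I*sqrt(33))) = 622 + sqrt(-107 + I*sqrt(33))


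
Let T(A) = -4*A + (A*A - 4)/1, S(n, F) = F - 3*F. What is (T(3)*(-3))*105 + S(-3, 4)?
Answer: 2197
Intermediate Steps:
S(n, F) = -2*F
T(A) = -4 + A² - 4*A (T(A) = -2*2*A + (A² - 4)*1 = -2*2*A + (-4 + A²)*1 = -4*A + (-4 + A²) = -4 + A² - 4*A)
(T(3)*(-3))*105 + S(-3, 4) = ((-4 + 3² - 4*3)*(-3))*105 - 2*4 = ((-4 + 9 - 12)*(-3))*105 - 8 = -7*(-3)*105 - 8 = 21*105 - 8 = 2205 - 8 = 2197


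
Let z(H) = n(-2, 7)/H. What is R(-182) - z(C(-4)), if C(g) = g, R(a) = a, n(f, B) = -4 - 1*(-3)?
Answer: -729/4 ≈ -182.25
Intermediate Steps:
n(f, B) = -1 (n(f, B) = -4 + 3 = -1)
z(H) = -1/H
R(-182) - z(C(-4)) = -182 - (-1)/(-4) = -182 - (-1)*(-1)/4 = -182 - 1*¼ = -182 - ¼ = -729/4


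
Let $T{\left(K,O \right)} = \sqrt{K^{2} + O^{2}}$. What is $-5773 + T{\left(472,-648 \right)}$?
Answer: $-5773 + 8 \sqrt{10042} \approx -4971.3$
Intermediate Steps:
$-5773 + T{\left(472,-648 \right)} = -5773 + \sqrt{472^{2} + \left(-648\right)^{2}} = -5773 + \sqrt{222784 + 419904} = -5773 + \sqrt{642688} = -5773 + 8 \sqrt{10042}$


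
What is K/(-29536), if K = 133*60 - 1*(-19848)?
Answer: -6957/7384 ≈ -0.94217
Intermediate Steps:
K = 27828 (K = 7980 + 19848 = 27828)
K/(-29536) = 27828/(-29536) = 27828*(-1/29536) = -6957/7384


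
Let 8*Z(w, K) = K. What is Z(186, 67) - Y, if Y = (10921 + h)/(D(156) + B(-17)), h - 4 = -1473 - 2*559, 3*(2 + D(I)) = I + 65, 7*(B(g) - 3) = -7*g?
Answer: -181591/2200 ≈ -82.541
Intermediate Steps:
B(g) = 3 - g (B(g) = 3 + (-7*g)/7 = 3 - g)
Z(w, K) = K/8
D(I) = 59/3 + I/3 (D(I) = -2 + (I + 65)/3 = -2 + (65 + I)/3 = -2 + (65/3 + I/3) = 59/3 + I/3)
h = -2587 (h = 4 + (-1473 - 2*559) = 4 + (-1473 - 1*1118) = 4 + (-1473 - 1118) = 4 - 2591 = -2587)
Y = 25002/275 (Y = (10921 - 2587)/((59/3 + (⅓)*156) + (3 - 1*(-17))) = 8334/((59/3 + 52) + (3 + 17)) = 8334/(215/3 + 20) = 8334/(275/3) = 8334*(3/275) = 25002/275 ≈ 90.916)
Z(186, 67) - Y = (⅛)*67 - 1*25002/275 = 67/8 - 25002/275 = -181591/2200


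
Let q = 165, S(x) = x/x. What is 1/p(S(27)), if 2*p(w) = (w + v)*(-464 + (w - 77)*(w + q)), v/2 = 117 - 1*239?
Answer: 1/1589220 ≈ 6.2924e-7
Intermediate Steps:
S(x) = 1
v = -244 (v = 2*(117 - 1*239) = 2*(117 - 239) = 2*(-122) = -244)
p(w) = (-464 + (-77 + w)*(165 + w))*(-244 + w)/2 (p(w) = ((w - 244)*(-464 + (w - 77)*(w + 165)))/2 = ((-244 + w)*(-464 + (-77 + w)*(165 + w)))/2 = ((-464 + (-77 + w)*(165 + w))*(-244 + w))/2 = (-464 + (-77 + w)*(165 + w))*(-244 + w)/2)
1/p(S(27)) = 1/(1606618 + (½)*1³ - 78*1² - 34641/2*1) = 1/(1606618 + (½)*1 - 78*1 - 34641/2) = 1/(1606618 + ½ - 78 - 34641/2) = 1/1589220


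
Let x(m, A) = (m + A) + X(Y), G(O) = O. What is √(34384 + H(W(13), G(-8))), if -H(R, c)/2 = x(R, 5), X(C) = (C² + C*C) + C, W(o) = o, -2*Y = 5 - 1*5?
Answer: 2*√8587 ≈ 185.33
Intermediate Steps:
Y = 0 (Y = -(5 - 1*5)/2 = -(5 - 5)/2 = -½*0 = 0)
X(C) = C + 2*C² (X(C) = (C² + C²) + C = 2*C² + C = C + 2*C²)
x(m, A) = A + m (x(m, A) = (m + A) + 0*(1 + 2*0) = (A + m) + 0*(1 + 0) = (A + m) + 0*1 = (A + m) + 0 = A + m)
H(R, c) = -10 - 2*R (H(R, c) = -2*(5 + R) = -10 - 2*R)
√(34384 + H(W(13), G(-8))) = √(34384 + (-10 - 2*13)) = √(34384 + (-10 - 26)) = √(34384 - 36) = √34348 = 2*√8587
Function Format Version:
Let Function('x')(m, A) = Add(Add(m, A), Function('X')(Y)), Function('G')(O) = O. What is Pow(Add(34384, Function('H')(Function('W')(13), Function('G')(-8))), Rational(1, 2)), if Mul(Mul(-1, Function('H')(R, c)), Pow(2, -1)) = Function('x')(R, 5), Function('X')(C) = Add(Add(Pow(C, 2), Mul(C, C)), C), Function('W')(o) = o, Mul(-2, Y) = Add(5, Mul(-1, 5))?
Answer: Mul(2, Pow(8587, Rational(1, 2))) ≈ 185.33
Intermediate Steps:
Y = 0 (Y = Mul(Rational(-1, 2), Add(5, Mul(-1, 5))) = Mul(Rational(-1, 2), Add(5, -5)) = Mul(Rational(-1, 2), 0) = 0)
Function('X')(C) = Add(C, Mul(2, Pow(C, 2))) (Function('X')(C) = Add(Add(Pow(C, 2), Pow(C, 2)), C) = Add(Mul(2, Pow(C, 2)), C) = Add(C, Mul(2, Pow(C, 2))))
Function('x')(m, A) = Add(A, m) (Function('x')(m, A) = Add(Add(m, A), Mul(0, Add(1, Mul(2, 0)))) = Add(Add(A, m), Mul(0, Add(1, 0))) = Add(Add(A, m), Mul(0, 1)) = Add(Add(A, m), 0) = Add(A, m))
Function('H')(R, c) = Add(-10, Mul(-2, R)) (Function('H')(R, c) = Mul(-2, Add(5, R)) = Add(-10, Mul(-2, R)))
Pow(Add(34384, Function('H')(Function('W')(13), Function('G')(-8))), Rational(1, 2)) = Pow(Add(34384, Add(-10, Mul(-2, 13))), Rational(1, 2)) = Pow(Add(34384, Add(-10, -26)), Rational(1, 2)) = Pow(Add(34384, -36), Rational(1, 2)) = Pow(34348, Rational(1, 2)) = Mul(2, Pow(8587, Rational(1, 2)))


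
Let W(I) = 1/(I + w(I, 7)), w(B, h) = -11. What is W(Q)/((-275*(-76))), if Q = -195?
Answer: -1/4305400 ≈ -2.3227e-7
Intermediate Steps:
W(I) = 1/(-11 + I) (W(I) = 1/(I - 11) = 1/(-11 + I))
W(Q)/((-275*(-76))) = 1/((-11 - 195)*((-275*(-76)))) = 1/(-206*20900) = -1/206*1/20900 = -1/4305400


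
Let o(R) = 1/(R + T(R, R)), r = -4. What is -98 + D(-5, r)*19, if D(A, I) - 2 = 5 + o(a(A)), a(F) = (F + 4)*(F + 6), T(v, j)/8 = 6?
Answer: 1664/47 ≈ 35.404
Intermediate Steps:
T(v, j) = 48 (T(v, j) = 8*6 = 48)
a(F) = (4 + F)*(6 + F)
o(R) = 1/(48 + R) (o(R) = 1/(R + 48) = 1/(48 + R))
D(A, I) = 7 + 1/(72 + A² + 10*A) (D(A, I) = 2 + (5 + 1/(48 + (24 + A² + 10*A))) = 2 + (5 + 1/(72 + A² + 10*A)) = 7 + 1/(72 + A² + 10*A))
-98 + D(-5, r)*19 = -98 + ((505 + 7*(-5)² + 70*(-5))/(72 + (-5)² + 10*(-5)))*19 = -98 + ((505 + 7*25 - 350)/(72 + 25 - 50))*19 = -98 + ((505 + 175 - 350)/47)*19 = -98 + ((1/47)*330)*19 = -98 + (330/47)*19 = -98 + 6270/47 = 1664/47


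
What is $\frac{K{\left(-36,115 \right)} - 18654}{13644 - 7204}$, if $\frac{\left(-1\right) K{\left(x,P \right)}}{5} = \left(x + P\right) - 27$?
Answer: $- \frac{1351}{460} \approx -2.937$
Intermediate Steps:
$K{\left(x,P \right)} = 135 - 5 P - 5 x$ ($K{\left(x,P \right)} = - 5 \left(\left(x + P\right) - 27\right) = - 5 \left(\left(P + x\right) - 27\right) = - 5 \left(-27 + P + x\right) = 135 - 5 P - 5 x$)
$\frac{K{\left(-36,115 \right)} - 18654}{13644 - 7204} = \frac{\left(135 - 575 - -180\right) - 18654}{13644 - 7204} = \frac{\left(135 - 575 + 180\right) - 18654}{6440} = \left(-260 - 18654\right) \frac{1}{6440} = \left(-18914\right) \frac{1}{6440} = - \frac{1351}{460}$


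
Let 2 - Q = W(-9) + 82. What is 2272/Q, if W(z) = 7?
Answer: -2272/87 ≈ -26.115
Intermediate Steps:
Q = -87 (Q = 2 - (7 + 82) = 2 - 1*89 = 2 - 89 = -87)
2272/Q = 2272/(-87) = 2272*(-1/87) = -2272/87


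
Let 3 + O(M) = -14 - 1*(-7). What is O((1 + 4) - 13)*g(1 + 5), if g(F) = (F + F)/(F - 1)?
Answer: -24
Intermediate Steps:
O(M) = -10 (O(M) = -3 + (-14 - 1*(-7)) = -3 + (-14 + 7) = -3 - 7 = -10)
g(F) = 2*F/(-1 + F) (g(F) = (2*F)/(-1 + F) = 2*F/(-1 + F))
O((1 + 4) - 13)*g(1 + 5) = -20*(1 + 5)/(-1 + (1 + 5)) = -20*6/(-1 + 6) = -20*6/5 = -10*12/5 = -24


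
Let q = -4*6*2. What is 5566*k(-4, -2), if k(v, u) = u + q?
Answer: -278300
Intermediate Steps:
q = -48 (q = -24*2 = -48)
k(v, u) = -48 + u (k(v, u) = u - 48 = -48 + u)
5566*k(-4, -2) = 5566*(-48 - 2) = 5566*(-50) = -278300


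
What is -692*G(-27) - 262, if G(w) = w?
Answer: 18422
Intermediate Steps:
-692*G(-27) - 262 = -692*(-27) - 262 = 18684 - 262 = 18422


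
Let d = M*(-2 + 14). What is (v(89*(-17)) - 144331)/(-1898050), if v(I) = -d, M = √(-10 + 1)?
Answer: 13121/172550 + 18*I/949025 ≈ 0.076042 + 1.8967e-5*I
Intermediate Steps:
M = 3*I (M = √(-9) = 3*I ≈ 3.0*I)
d = 36*I (d = (3*I)*(-2 + 14) = (3*I)*12 = 36*I ≈ 36.0*I)
v(I) = -36*I
(v(89*(-17)) - 144331)/(-1898050) = (-36*I - 144331)/(-1898050) = (-144331 - 36*I)*(-1/1898050) = 13121/172550 + 18*I/949025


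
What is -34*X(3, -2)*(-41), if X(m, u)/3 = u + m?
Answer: 4182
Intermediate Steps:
X(m, u) = 3*m + 3*u (X(m, u) = 3*(u + m) = 3*(m + u) = 3*m + 3*u)
-34*X(3, -2)*(-41) = -34*(3*3 + 3*(-2))*(-41) = -34*(9 - 6)*(-41) = -34*3*(-41) = -102*(-41) = 4182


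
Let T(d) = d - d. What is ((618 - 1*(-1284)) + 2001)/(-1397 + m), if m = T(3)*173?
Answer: -3903/1397 ≈ -2.7938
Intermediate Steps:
T(d) = 0
m = 0 (m = 0*173 = 0)
((618 - 1*(-1284)) + 2001)/(-1397 + m) = ((618 - 1*(-1284)) + 2001)/(-1397 + 0) = ((618 + 1284) + 2001)/(-1397) = (1902 + 2001)*(-1/1397) = 3903*(-1/1397) = -3903/1397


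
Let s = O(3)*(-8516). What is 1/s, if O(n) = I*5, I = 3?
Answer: -1/127740 ≈ -7.8284e-6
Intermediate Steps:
O(n) = 15 (O(n) = 3*5 = 15)
s = -127740 (s = 15*(-8516) = -127740)
1/s = 1/(-127740) = -1/127740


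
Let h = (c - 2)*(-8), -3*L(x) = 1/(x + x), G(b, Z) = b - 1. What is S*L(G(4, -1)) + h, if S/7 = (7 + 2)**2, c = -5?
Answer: 49/2 ≈ 24.500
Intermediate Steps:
G(b, Z) = -1 + b
L(x) = -1/(6*x) (L(x) = -1/(3*(x + x)) = -1/(2*x)/3 = -1/(6*x))
S = 567 (S = 7*(7 + 2)**2 = 7*9**2 = 7*81 = 567)
h = 56 (h = (-5 - 2)*(-8) = -7*(-8) = 56)
S*L(G(4, -1)) + h = 567*(-1/(6*(-1 + 4))) + 56 = 567*(-1/6/3) + 56 = 567*(-1/6*1/3) + 56 = 567*(-1/18) + 56 = -63/2 + 56 = 49/2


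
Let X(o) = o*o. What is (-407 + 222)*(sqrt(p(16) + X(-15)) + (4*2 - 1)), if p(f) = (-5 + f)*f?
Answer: -1295 - 185*sqrt(401) ≈ -4999.6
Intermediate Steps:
p(f) = f*(-5 + f)
X(o) = o**2
(-407 + 222)*(sqrt(p(16) + X(-15)) + (4*2 - 1)) = (-407 + 222)*(sqrt(16*(-5 + 16) + (-15)**2) + (4*2 - 1)) = -185*(sqrt(16*11 + 225) + (8 - 1)) = -185*(sqrt(176 + 225) + 7) = -185*(sqrt(401) + 7) = -185*(7 + sqrt(401)) = -1295 - 185*sqrt(401)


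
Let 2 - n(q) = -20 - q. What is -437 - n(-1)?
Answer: -458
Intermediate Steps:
n(q) = 22 + q (n(q) = 2 - (-20 - q) = 2 + (20 + q) = 22 + q)
-437 - n(-1) = -437 - (22 - 1) = -437 - 1*21 = -437 - 21 = -458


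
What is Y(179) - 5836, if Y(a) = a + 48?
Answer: -5609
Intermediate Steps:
Y(a) = 48 + a
Y(179) - 5836 = (48 + 179) - 5836 = 227 - 5836 = -5609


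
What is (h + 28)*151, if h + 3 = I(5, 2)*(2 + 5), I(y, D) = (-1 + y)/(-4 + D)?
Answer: 1661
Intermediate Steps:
I(y, D) = (-1 + y)/(-4 + D)
h = -17 (h = -3 + ((-1 + 5)/(-4 + 2))*(2 + 5) = -3 + (4/(-2))*7 = -3 - ½*4*7 = -3 - 2*7 = -3 - 14 = -17)
(h + 28)*151 = (-17 + 28)*151 = 11*151 = 1661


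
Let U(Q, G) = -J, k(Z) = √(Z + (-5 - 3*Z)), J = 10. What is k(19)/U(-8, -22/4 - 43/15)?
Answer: -I*√43/10 ≈ -0.65574*I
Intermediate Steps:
k(Z) = √(-5 - 2*Z)
U(Q, G) = -10 (U(Q, G) = -1*10 = -10)
k(19)/U(-8, -22/4 - 43/15) = √(-5 - 2*19)/(-10) = √(-5 - 38)*(-⅒) = √(-43)*(-⅒) = (I*√43)*(-⅒) = -I*√43/10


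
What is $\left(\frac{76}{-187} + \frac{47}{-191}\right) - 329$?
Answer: $- \frac{11774198}{35717} \approx -329.65$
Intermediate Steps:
$\left(\frac{76}{-187} + \frac{47}{-191}\right) - 329 = \left(76 \left(- \frac{1}{187}\right) + 47 \left(- \frac{1}{191}\right)\right) - 329 = \left(- \frac{76}{187} - \frac{47}{191}\right) - 329 = - \frac{23305}{35717} - 329 = - \frac{11774198}{35717}$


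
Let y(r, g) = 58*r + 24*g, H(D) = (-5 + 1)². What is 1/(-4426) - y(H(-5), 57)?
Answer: -10162097/4426 ≈ -2296.0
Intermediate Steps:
H(D) = 16 (H(D) = (-4)² = 16)
y(r, g) = 24*g + 58*r
1/(-4426) - y(H(-5), 57) = 1/(-4426) - (24*57 + 58*16) = -1/4426 - (1368 + 928) = -1/4426 - 1*2296 = -1/4426 - 2296 = -10162097/4426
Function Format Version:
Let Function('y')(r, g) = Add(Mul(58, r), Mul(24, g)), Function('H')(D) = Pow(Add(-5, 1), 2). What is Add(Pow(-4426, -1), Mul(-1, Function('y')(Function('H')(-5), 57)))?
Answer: Rational(-10162097, 4426) ≈ -2296.0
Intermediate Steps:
Function('H')(D) = 16 (Function('H')(D) = Pow(-4, 2) = 16)
Function('y')(r, g) = Add(Mul(24, g), Mul(58, r))
Add(Pow(-4426, -1), Mul(-1, Function('y')(Function('H')(-5), 57))) = Add(Pow(-4426, -1), Mul(-1, Add(Mul(24, 57), Mul(58, 16)))) = Add(Rational(-1, 4426), Mul(-1, Add(1368, 928))) = Add(Rational(-1, 4426), Mul(-1, 2296)) = Add(Rational(-1, 4426), -2296) = Rational(-10162097, 4426)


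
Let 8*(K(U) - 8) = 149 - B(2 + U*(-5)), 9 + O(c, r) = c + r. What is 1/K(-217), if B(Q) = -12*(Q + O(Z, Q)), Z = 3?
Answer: 8/26229 ≈ 0.00030501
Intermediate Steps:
O(c, r) = -9 + c + r (O(c, r) = -9 + (c + r) = -9 + c + r)
B(Q) = 72 - 24*Q (B(Q) = -12*(Q + (-9 + 3 + Q)) = -12*(Q + (-6 + Q)) = -12*(-6 + 2*Q) = 72 - 24*Q)
K(U) = 189/8 - 15*U (K(U) = 8 + (149 - (72 - 24*(2 + U*(-5))))/8 = 8 + (149 - (72 - 24*(2 - 5*U)))/8 = 8 + (149 - (72 + (-48 + 120*U)))/8 = 8 + (149 - (24 + 120*U))/8 = 8 + (149 + (-24 - 120*U))/8 = 8 + (125 - 120*U)/8 = 8 + (125/8 - 15*U) = 189/8 - 15*U)
1/K(-217) = 1/(189/8 - 15*(-217)) = 1/(189/8 + 3255) = 1/(26229/8) = 8/26229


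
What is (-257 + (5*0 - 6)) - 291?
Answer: -554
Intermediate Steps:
(-257 + (5*0 - 6)) - 291 = (-257 + (0 - 6)) - 291 = (-257 - 6) - 291 = -263 - 291 = -554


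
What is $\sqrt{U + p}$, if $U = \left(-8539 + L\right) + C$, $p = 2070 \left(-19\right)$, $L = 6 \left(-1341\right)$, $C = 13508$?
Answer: $i \sqrt{42407} \approx 205.93 i$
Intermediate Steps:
$L = -8046$
$p = -39330$
$U = -3077$ ($U = \left(-8539 - 8046\right) + 13508 = -16585 + 13508 = -3077$)
$\sqrt{U + p} = \sqrt{-3077 - 39330} = \sqrt{-42407} = i \sqrt{42407}$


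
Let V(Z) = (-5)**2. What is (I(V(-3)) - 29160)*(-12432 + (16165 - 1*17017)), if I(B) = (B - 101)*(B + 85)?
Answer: 498415680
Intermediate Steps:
V(Z) = 25
I(B) = (-101 + B)*(85 + B)
(I(V(-3)) - 29160)*(-12432 + (16165 - 1*17017)) = ((-8585 + 25**2 - 16*25) - 29160)*(-12432 + (16165 - 1*17017)) = ((-8585 + 625 - 400) - 29160)*(-12432 + (16165 - 17017)) = (-8360 - 29160)*(-12432 - 852) = -37520*(-13284) = 498415680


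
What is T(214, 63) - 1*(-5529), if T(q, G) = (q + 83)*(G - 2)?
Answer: 23646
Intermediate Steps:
T(q, G) = (-2 + G)*(83 + q) (T(q, G) = (83 + q)*(-2 + G) = (-2 + G)*(83 + q))
T(214, 63) - 1*(-5529) = (-166 - 2*214 + 83*63 + 63*214) - 1*(-5529) = (-166 - 428 + 5229 + 13482) + 5529 = 18117 + 5529 = 23646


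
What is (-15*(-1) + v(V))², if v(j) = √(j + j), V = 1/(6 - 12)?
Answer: (45 + I*√3)²/9 ≈ 224.67 + 17.32*I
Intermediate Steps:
V = -⅙ (V = 1/(-6) = -⅙ ≈ -0.16667)
v(j) = √2*√j (v(j) = √(2*j) = √2*√j)
(-15*(-1) + v(V))² = (-15*(-1) + √2*√(-⅙))² = (15 + √2*(I*√6/6))² = (15 + I*√3/3)²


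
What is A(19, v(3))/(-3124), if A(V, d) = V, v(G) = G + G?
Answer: -19/3124 ≈ -0.0060819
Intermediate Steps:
v(G) = 2*G
A(19, v(3))/(-3124) = 19/(-3124) = 19*(-1/3124) = -19/3124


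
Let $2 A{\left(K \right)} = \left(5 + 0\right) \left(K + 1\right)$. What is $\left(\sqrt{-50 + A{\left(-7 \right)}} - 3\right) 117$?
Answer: $-351 + 117 i \sqrt{65} \approx -351.0 + 943.28 i$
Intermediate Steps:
$A{\left(K \right)} = \frac{5}{2} + \frac{5 K}{2}$ ($A{\left(K \right)} = \frac{\left(5 + 0\right) \left(K + 1\right)}{2} = \frac{5 \left(1 + K\right)}{2} = \frac{5 + 5 K}{2} = \frac{5}{2} + \frac{5 K}{2}$)
$\left(\sqrt{-50 + A{\left(-7 \right)}} - 3\right) 117 = \left(\sqrt{-50 + \left(\frac{5}{2} + \frac{5}{2} \left(-7\right)\right)} - 3\right) 117 = \left(\sqrt{-50 + \left(\frac{5}{2} - \frac{35}{2}\right)} - 3\right) 117 = \left(\sqrt{-50 - 15} - 3\right) 117 = \left(\sqrt{-65} - 3\right) 117 = \left(i \sqrt{65} - 3\right) 117 = \left(-3 + i \sqrt{65}\right) 117 = -351 + 117 i \sqrt{65}$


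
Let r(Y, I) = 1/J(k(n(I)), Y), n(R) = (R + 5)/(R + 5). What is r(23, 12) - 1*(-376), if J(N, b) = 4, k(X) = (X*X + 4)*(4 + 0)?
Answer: 1505/4 ≈ 376.25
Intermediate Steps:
n(R) = 1 (n(R) = (5 + R)/(5 + R) = 1)
k(X) = 16 + 4*X² (k(X) = (X² + 4)*4 = (4 + X²)*4 = 16 + 4*X²)
r(Y, I) = ¼ (r(Y, I) = 1/4 = ¼)
r(23, 12) - 1*(-376) = ¼ - 1*(-376) = ¼ + 376 = 1505/4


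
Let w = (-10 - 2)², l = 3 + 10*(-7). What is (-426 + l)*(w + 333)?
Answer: -235161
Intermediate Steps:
l = -67 (l = 3 - 70 = -67)
w = 144 (w = (-12)² = 144)
(-426 + l)*(w + 333) = (-426 - 67)*(144 + 333) = -493*477 = -235161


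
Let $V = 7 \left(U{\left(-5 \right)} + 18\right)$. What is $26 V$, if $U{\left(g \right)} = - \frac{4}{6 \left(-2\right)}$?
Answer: $\frac{10010}{3} \approx 3336.7$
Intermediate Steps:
$U{\left(g \right)} = \frac{1}{3}$ ($U{\left(g \right)} = - \frac{4}{-12} = \left(-4\right) \left(- \frac{1}{12}\right) = \frac{1}{3}$)
$V = \frac{385}{3}$ ($V = 7 \left(\frac{1}{3} + 18\right) = 7 \cdot \frac{55}{3} = \frac{385}{3} \approx 128.33$)
$26 V = 26 \cdot \frac{385}{3} = \frac{10010}{3}$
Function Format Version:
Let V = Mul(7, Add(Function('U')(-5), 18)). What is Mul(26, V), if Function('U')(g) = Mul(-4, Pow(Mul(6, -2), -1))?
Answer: Rational(10010, 3) ≈ 3336.7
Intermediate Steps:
Function('U')(g) = Rational(1, 3) (Function('U')(g) = Mul(-4, Pow(-12, -1)) = Mul(-4, Rational(-1, 12)) = Rational(1, 3))
V = Rational(385, 3) (V = Mul(7, Add(Rational(1, 3), 18)) = Mul(7, Rational(55, 3)) = Rational(385, 3) ≈ 128.33)
Mul(26, V) = Mul(26, Rational(385, 3)) = Rational(10010, 3)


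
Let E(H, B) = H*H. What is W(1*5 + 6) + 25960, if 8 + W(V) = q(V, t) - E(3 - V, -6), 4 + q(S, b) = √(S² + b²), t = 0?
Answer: 25895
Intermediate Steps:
E(H, B) = H²
q(S, b) = -4 + √(S² + b²)
W(V) = -12 + √(V²) - (3 - V)² (W(V) = -8 + ((-4 + √(V² + 0²)) - (3 - V)²) = -8 + ((-4 + √(V² + 0)) - (3 - V)²) = -8 + ((-4 + √(V²)) - (3 - V)²) = -8 + (-4 + √(V²) - (3 - V)²) = -12 + √(V²) - (3 - V)²)
W(1*5 + 6) + 25960 = (-12 + √((1*5 + 6)²) - (-3 + (1*5 + 6))²) + 25960 = (-12 + √((5 + 6)²) - (-3 + (5 + 6))²) + 25960 = (-12 + √(11²) - (-3 + 11)²) + 25960 = (-12 + √121 - 1*8²) + 25960 = (-12 + 11 - 1*64) + 25960 = (-12 + 11 - 64) + 25960 = -65 + 25960 = 25895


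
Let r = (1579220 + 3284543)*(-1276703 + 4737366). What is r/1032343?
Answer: 16831844654869/1032343 ≈ 1.6305e+7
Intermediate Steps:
r = 16831844654869 (r = 4863763*3460663 = 16831844654869)
r/1032343 = 16831844654869/1032343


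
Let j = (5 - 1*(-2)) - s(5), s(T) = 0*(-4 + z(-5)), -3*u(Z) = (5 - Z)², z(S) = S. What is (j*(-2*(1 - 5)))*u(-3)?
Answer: -3584/3 ≈ -1194.7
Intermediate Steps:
u(Z) = -(5 - Z)²/3
s(T) = 0 (s(T) = 0*(-4 - 5) = 0*(-9) = 0)
j = 7 (j = (5 - 1*(-2)) - 1*0 = (5 + 2) + 0 = 7 + 0 = 7)
(j*(-2*(1 - 5)))*u(-3) = (7*(-2*(1 - 5)))*(-(-5 - 3)²/3) = (7*(-2*(-4)))*(-⅓*(-8)²) = (7*8)*(-⅓*64) = 56*(-64/3) = -3584/3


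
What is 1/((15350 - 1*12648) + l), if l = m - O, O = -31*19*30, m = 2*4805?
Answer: 1/29982 ≈ 3.3353e-5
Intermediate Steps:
m = 9610
O = -17670 (O = -589*30 = -17670)
l = 27280 (l = 9610 - 1*(-17670) = 9610 + 17670 = 27280)
1/((15350 - 1*12648) + l) = 1/((15350 - 1*12648) + 27280) = 1/((15350 - 12648) + 27280) = 1/(2702 + 27280) = 1/29982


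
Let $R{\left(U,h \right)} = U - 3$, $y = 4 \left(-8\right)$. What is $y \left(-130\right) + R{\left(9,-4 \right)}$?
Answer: $4166$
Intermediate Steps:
$y = -32$
$R{\left(U,h \right)} = -3 + U$ ($R{\left(U,h \right)} = U - 3 = -3 + U$)
$y \left(-130\right) + R{\left(9,-4 \right)} = \left(-32\right) \left(-130\right) + \left(-3 + 9\right) = 4160 + 6 = 4166$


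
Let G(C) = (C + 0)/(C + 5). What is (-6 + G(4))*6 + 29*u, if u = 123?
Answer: 10601/3 ≈ 3533.7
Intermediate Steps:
G(C) = C/(5 + C)
(-6 + G(4))*6 + 29*u = (-6 + 4/(5 + 4))*6 + 29*123 = (-6 + 4/9)*6 + 3567 = -50/9*6 + 3567 = -100/3 + 3567 = 10601/3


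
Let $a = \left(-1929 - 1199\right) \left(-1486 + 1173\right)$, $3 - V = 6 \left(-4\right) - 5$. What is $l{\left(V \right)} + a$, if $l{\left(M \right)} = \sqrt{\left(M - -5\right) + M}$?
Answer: $979064 + \sqrt{69} \approx 9.7907 \cdot 10^{5}$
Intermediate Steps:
$V = 32$ ($V = 3 - \left(6 \left(-4\right) - 5\right) = 3 - \left(-24 - 5\right) = 3 - -29 = 3 + 29 = 32$)
$l{\left(M \right)} = \sqrt{5 + 2 M}$ ($l{\left(M \right)} = \sqrt{\left(M + 5\right) + M} = \sqrt{\left(5 + M\right) + M} = \sqrt{5 + 2 M}$)
$a = 979064$ ($a = \left(-3128\right) \left(-313\right) = 979064$)
$l{\left(V \right)} + a = \sqrt{5 + 2 \cdot 32} + 979064 = \sqrt{5 + 64} + 979064 = \sqrt{69} + 979064 = 979064 + \sqrt{69}$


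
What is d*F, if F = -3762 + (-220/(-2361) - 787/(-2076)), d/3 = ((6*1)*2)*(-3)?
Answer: 55310662215/136151 ≈ 4.0625e+5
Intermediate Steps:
d = -108 (d = 3*(((6*1)*2)*(-3)) = 3*((6*2)*(-3)) = 3*(12*(-3)) = 3*(-36) = -108)
F = -2048543045/544604 (F = -3762 + (-220*(-1/2361) - 787*(-1/2076)) = -3762 + (220/2361 + 787/2076) = -3762 + 257203/544604 = -2048543045/544604 ≈ -3761.5)
d*F = -108*(-2048543045/544604) = 55310662215/136151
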